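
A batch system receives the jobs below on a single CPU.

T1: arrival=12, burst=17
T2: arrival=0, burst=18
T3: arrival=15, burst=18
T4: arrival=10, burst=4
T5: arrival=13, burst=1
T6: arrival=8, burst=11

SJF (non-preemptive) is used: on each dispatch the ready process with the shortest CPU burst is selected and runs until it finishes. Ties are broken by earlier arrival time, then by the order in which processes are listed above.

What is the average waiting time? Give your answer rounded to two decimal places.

14.50

Timeline: | T2 0-18 | T5 18-19 | T4 19-23 | T6 23-34 | T1 34-51 | T3 51-69 |
Completion: T1=51  T2=18  T3=69  T4=23  T5=19  T6=34
Waiting times: T1=22, T2=0, T3=36, T4=9, T5=5, T6=15
Average waiting = (22+0+36+9+5+15) / 6 = 87/6 = 14.50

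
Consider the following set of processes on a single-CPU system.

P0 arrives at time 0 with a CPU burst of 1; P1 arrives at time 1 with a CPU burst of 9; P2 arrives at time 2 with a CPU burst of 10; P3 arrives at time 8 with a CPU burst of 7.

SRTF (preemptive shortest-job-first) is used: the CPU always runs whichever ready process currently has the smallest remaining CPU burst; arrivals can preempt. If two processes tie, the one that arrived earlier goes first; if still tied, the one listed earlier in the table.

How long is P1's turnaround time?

9

Gantt: | P0 0-1 | P1 1-10 | P3 10-17 | P2 17-27 |
Completion: P0=1  P1=10  P2=27  P3=17
Turnaround (C−A): P0=1  P1=9  P2=25  P3=9
Turnaround(P1) = completion − arrival = 10 − 1 = 9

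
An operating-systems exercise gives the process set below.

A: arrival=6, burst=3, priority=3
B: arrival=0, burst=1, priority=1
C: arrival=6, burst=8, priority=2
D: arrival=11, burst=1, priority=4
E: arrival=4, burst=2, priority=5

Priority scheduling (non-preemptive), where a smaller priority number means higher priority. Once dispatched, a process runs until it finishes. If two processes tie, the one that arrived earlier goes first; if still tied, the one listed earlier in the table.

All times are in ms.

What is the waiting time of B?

0

Timeline: | B 0-1 | idle 1-4 | E 4-6 | C 6-14 | A 14-17 | D 17-18 |
Completion: A=17  B=1  C=14  D=18  E=6
Turnaround (C−A): A=11  B=1  C=8  D=7  E=2
Waiting(B) = turnaround − burst = 1 − 1 = 0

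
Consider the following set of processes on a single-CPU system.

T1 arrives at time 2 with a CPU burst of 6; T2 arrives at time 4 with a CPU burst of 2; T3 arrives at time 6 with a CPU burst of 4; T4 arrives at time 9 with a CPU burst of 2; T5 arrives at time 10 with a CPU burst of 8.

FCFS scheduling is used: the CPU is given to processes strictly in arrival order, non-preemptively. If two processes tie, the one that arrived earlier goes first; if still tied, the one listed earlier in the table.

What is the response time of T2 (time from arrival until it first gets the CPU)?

Schedule: | idle 0-2 | T1 2-8 | T2 8-10 | T3 10-14 | T4 14-16 | T5 16-24 |
Completion: T1=8  T2=10  T3=14  T4=16  T5=24
Response(T2) = first start − arrival = 8 − 4 = 4

4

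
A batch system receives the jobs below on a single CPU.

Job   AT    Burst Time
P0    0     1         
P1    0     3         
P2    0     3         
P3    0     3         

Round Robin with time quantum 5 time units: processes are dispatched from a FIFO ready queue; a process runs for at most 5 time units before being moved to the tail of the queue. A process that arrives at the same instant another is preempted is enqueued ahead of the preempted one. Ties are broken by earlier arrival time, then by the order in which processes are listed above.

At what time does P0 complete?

Schedule: | P0 0-1 | P1 1-4 | P2 4-7 | P3 7-10 |
Completion: P0=1  P1=4  P2=7  P3=10
Turnaround (C−A): P0=1  P1=4  P2=7  P3=10

1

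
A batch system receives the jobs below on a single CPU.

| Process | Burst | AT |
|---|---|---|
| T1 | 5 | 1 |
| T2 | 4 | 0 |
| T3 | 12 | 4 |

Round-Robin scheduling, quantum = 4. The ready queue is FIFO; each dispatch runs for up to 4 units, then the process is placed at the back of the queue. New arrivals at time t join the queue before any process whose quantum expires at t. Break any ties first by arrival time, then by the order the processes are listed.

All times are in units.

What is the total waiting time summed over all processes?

12

Schedule: | T2 0-4 | T1 4-8 | T3 8-12 | T1 12-13 | T3 13-21 |
Completion: T1=13  T2=4  T3=21
Turnaround (C−A): T1=12  T2=4  T3=17
Waiting = turnaround − burst: T1=7, T2=0, T3=5
Total waiting = 7 + 0 + 5 = 12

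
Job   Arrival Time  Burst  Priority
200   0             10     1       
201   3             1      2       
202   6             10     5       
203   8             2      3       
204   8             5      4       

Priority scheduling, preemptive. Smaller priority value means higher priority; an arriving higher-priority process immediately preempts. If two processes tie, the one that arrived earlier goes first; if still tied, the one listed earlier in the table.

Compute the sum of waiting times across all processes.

27

Gantt: | 200 0-10 | 201 10-11 | 203 11-13 | 204 13-18 | 202 18-28 |
Completion: 200=10  201=11  202=28  203=13  204=18
Turnaround (C−A): 200=10  201=8  202=22  203=5  204=10
Waiting = turnaround − burst: 200=0, 201=7, 202=12, 203=3, 204=5
Total waiting = 0 + 7 + 12 + 3 + 5 = 27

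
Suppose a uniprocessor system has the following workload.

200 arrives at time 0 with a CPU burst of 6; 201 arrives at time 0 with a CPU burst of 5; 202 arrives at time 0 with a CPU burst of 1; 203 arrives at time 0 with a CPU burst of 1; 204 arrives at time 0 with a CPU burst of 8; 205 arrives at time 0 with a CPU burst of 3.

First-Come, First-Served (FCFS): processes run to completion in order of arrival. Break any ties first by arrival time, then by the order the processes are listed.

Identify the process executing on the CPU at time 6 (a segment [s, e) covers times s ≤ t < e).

Timeline: | 200 0-6 | 201 6-11 | 202 11-12 | 203 12-13 | 204 13-21 | 205 21-24 |
Completion: 200=6  201=11  202=12  203=13  204=21  205=24
Turnaround (C−A): 200=6  201=11  202=12  203=13  204=21  205=24

201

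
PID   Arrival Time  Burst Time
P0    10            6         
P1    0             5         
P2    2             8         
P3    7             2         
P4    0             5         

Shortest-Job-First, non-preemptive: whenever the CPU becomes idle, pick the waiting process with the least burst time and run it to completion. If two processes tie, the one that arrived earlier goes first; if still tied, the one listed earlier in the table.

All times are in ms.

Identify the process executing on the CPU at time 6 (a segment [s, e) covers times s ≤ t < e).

P4

Schedule: | P1 0-5 | P4 5-10 | P3 10-12 | P0 12-18 | P2 18-26 |
Completion: P0=18  P1=5  P2=26  P3=12  P4=10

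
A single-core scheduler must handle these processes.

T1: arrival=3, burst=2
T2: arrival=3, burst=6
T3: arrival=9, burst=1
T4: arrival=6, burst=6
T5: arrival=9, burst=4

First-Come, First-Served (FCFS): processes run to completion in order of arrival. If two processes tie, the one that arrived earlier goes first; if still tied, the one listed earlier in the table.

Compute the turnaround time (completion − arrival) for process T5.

Timeline: | idle 0-3 | T1 3-5 | T2 5-11 | T4 11-17 | T3 17-18 | T5 18-22 |
Completion: T1=5  T2=11  T3=18  T4=17  T5=22
Turnaround (C−A): T1=2  T2=8  T3=9  T4=11  T5=13
Turnaround(T5) = completion − arrival = 22 − 9 = 13

13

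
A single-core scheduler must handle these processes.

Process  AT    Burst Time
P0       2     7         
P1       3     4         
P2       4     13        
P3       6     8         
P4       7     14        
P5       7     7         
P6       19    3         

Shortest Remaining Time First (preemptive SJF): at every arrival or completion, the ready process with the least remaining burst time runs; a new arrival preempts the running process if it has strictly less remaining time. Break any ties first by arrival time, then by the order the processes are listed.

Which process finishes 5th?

Timeline: | idle 0-2 | P0 2-3 | P1 3-7 | P0 7-13 | P5 13-20 | P6 20-23 | P3 23-31 | P2 31-44 | P4 44-58 |
Completion: P0=13  P1=7  P2=44  P3=31  P4=58  P5=20  P6=23
Turnaround (C−A): P0=11  P1=4  P2=40  P3=25  P4=51  P5=13  P6=4
Finish order: P1 → P0 → P5 → P6 → P3 → P2 → P4

P3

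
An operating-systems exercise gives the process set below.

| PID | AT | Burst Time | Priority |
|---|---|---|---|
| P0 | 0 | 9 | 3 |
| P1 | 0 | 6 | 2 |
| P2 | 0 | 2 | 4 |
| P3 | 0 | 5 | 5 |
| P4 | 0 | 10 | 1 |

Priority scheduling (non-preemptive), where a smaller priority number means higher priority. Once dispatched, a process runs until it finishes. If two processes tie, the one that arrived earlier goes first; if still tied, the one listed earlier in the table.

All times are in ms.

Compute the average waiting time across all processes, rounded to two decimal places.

Gantt: | P4 0-10 | P1 10-16 | P0 16-25 | P2 25-27 | P3 27-32 |
Completion: P0=25  P1=16  P2=27  P3=32  P4=10
Waiting times: P0=16, P1=10, P2=25, P3=27, P4=0
Average waiting = (16+10+25+27+0) / 5 = 78/5 = 15.60

15.60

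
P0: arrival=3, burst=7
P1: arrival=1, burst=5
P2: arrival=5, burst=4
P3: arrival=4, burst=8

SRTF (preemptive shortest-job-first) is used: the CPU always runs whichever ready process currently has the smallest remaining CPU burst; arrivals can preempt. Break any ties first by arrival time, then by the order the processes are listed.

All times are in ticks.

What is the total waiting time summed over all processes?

Gantt: | idle 0-1 | P1 1-6 | P2 6-10 | P0 10-17 | P3 17-25 |
Completion: P0=17  P1=6  P2=10  P3=25
Turnaround (C−A): P0=14  P1=5  P2=5  P3=21
Waiting = turnaround − burst: P0=7, P1=0, P2=1, P3=13
Total waiting = 7 + 0 + 1 + 13 = 21

21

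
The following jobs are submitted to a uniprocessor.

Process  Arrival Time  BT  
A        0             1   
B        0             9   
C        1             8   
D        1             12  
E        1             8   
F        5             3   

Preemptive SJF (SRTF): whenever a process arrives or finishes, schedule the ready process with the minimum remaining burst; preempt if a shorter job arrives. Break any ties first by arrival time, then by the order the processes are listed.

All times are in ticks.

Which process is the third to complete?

C

Timeline: | A 0-1 | C 1-5 | F 5-8 | C 8-12 | E 12-20 | B 20-29 | D 29-41 |
Completion: A=1  B=29  C=12  D=41  E=20  F=8
Finish order: A → F → C → E → B → D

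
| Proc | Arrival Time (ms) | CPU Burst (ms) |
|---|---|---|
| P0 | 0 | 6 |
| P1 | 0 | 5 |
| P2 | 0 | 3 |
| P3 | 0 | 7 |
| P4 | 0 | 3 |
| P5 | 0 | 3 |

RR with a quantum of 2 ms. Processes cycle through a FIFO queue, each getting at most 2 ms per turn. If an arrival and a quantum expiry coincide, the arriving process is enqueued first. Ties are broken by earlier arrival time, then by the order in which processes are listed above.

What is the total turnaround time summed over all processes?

Schedule: | P0 0-2 | P1 2-4 | P2 4-6 | P3 6-8 | P4 8-10 | P5 10-12 | P0 12-14 | P1 14-16 | P2 16-17 | P3 17-19 | P4 19-20 | P5 20-21 | P0 21-23 | P1 23-24 | P3 24-27 |
Completion: P0=23  P1=24  P2=17  P3=27  P4=20  P5=21
Turnaround (C−A): P0=23  P1=24  P2=17  P3=27  P4=20  P5=21
Turnaround = completion − arrival: P0=23, P1=24, P2=17, P3=27, P4=20, P5=21
Total turnaround = 23 + 24 + 17 + 27 + 20 + 21 = 132

132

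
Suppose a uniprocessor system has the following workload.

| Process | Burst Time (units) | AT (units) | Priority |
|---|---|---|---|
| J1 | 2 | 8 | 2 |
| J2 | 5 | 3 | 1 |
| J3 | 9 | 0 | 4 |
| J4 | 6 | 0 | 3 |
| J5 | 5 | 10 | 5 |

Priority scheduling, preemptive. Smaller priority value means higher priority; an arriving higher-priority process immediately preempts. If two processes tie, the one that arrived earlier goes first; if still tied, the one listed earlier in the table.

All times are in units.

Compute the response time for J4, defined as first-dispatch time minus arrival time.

Timeline: | J4 0-3 | J2 3-8 | J1 8-10 | J4 10-13 | J3 13-22 | J5 22-27 |
Completion: J1=10  J2=8  J3=22  J4=13  J5=27
Turnaround (C−A): J1=2  J2=5  J3=22  J4=13  J5=17
Response(J4) = first start − arrival = 0 − 0 = 0

0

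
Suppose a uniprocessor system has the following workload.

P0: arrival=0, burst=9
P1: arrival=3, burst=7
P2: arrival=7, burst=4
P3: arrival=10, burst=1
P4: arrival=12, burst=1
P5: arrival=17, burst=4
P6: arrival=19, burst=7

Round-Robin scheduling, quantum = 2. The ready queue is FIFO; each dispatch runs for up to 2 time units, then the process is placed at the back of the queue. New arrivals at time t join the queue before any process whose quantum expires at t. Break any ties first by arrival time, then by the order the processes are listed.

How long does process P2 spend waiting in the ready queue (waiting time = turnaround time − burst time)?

Schedule: | P0 0-4 | P1 4-6 | P0 6-8 | P1 8-10 | P2 10-12 | P0 12-14 | P3 14-15 | P1 15-17 | P4 17-18 | P2 18-20 | P0 20-21 | P5 21-23 | P1 23-24 | P6 24-26 | P5 26-28 | P6 28-33 |
Completion: P0=21  P1=24  P2=20  P3=15  P4=18  P5=28  P6=33
Waiting(P2) = turnaround − burst = 13 − 4 = 9

9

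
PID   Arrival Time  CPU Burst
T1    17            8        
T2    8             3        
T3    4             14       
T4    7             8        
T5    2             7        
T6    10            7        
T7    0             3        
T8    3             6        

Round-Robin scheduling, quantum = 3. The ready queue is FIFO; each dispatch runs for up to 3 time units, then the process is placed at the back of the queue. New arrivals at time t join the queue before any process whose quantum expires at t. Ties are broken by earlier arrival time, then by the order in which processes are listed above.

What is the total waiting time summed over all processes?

179

Timeline: | T7 0-3 | T5 3-6 | T8 6-9 | T3 9-12 | T5 12-15 | T4 15-18 | T2 18-21 | T8 21-24 | T6 24-27 | T3 27-30 | T5 30-31 | T1 31-34 | T4 34-37 | T6 37-40 | T3 40-43 | T1 43-46 | T4 46-48 | T6 48-49 | T3 49-52 | T1 52-54 | T3 54-56 |
Completion: T1=54  T2=21  T3=56  T4=48  T5=31  T6=49  T7=3  T8=24
Waiting = turnaround − burst: T1=29, T2=10, T3=38, T4=33, T5=22, T6=32, T7=0, T8=15
Total waiting = 29 + 10 + 38 + 33 + 22 + 32 + 0 + 15 = 179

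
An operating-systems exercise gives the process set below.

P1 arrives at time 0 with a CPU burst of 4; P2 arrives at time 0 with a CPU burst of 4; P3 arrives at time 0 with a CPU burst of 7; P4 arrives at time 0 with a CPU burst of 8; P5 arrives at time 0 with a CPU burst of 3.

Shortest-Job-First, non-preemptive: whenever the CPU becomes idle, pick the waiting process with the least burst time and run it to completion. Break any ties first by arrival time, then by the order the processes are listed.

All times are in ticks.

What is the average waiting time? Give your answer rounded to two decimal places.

Schedule: | P5 0-3 | P1 3-7 | P2 7-11 | P3 11-18 | P4 18-26 |
Completion: P1=7  P2=11  P3=18  P4=26  P5=3
Waiting times: P1=3, P2=7, P3=11, P4=18, P5=0
Average waiting = (3+7+11+18+0) / 5 = 39/5 = 7.80

7.80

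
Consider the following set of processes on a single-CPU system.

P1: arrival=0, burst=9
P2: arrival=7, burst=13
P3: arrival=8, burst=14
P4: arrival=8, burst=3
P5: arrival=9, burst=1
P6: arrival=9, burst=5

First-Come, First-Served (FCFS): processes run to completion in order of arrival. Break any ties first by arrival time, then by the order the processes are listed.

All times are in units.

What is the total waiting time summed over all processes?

105

Timeline: | P1 0-9 | P2 9-22 | P3 22-36 | P4 36-39 | P5 39-40 | P6 40-45 |
Completion: P1=9  P2=22  P3=36  P4=39  P5=40  P6=45
Turnaround (C−A): P1=9  P2=15  P3=28  P4=31  P5=31  P6=36
Waiting = turnaround − burst: P1=0, P2=2, P3=14, P4=28, P5=30, P6=31
Total waiting = 0 + 2 + 14 + 28 + 30 + 31 = 105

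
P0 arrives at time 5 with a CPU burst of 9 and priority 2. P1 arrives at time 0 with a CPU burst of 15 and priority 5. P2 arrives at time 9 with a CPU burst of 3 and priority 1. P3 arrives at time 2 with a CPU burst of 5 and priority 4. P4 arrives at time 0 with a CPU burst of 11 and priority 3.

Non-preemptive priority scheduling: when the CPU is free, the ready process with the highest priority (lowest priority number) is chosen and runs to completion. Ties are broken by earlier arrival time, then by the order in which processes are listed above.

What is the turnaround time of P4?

Schedule: | P4 0-11 | P2 11-14 | P0 14-23 | P3 23-28 | P1 28-43 |
Completion: P0=23  P1=43  P2=14  P3=28  P4=11
Turnaround (C−A): P0=18  P1=43  P2=5  P3=26  P4=11
Turnaround(P4) = completion − arrival = 11 − 0 = 11

11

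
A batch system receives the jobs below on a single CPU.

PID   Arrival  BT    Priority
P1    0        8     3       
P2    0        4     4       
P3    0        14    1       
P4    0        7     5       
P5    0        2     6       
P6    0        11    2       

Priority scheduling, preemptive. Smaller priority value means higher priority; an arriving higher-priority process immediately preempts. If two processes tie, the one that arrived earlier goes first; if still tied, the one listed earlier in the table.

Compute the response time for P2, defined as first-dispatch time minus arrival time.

33

Timeline: | P3 0-14 | P6 14-25 | P1 25-33 | P2 33-37 | P4 37-44 | P5 44-46 |
Completion: P1=33  P2=37  P3=14  P4=44  P5=46  P6=25
Turnaround (C−A): P1=33  P2=37  P3=14  P4=44  P5=46  P6=25
Response(P2) = first start − arrival = 33 − 0 = 33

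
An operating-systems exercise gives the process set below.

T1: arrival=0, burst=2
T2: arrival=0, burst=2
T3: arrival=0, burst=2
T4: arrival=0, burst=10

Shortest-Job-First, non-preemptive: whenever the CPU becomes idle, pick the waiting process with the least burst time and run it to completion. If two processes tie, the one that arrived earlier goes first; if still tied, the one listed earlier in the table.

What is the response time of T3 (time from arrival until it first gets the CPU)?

4

Schedule: | T1 0-2 | T2 2-4 | T3 4-6 | T4 6-16 |
Completion: T1=2  T2=4  T3=6  T4=16
Turnaround (C−A): T1=2  T2=4  T3=6  T4=16
Response(T3) = first start − arrival = 4 − 0 = 4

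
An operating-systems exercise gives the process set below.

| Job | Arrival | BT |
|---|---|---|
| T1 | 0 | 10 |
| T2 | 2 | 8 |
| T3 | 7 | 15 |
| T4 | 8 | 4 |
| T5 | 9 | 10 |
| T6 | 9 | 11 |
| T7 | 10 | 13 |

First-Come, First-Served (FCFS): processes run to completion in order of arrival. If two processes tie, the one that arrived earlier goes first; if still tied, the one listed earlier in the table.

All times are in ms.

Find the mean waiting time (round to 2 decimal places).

22.57

Timeline: | T1 0-10 | T2 10-18 | T3 18-33 | T4 33-37 | T5 37-47 | T6 47-58 | T7 58-71 |
Completion: T1=10  T2=18  T3=33  T4=37  T5=47  T6=58  T7=71
Waiting times: T1=0, T2=8, T3=11, T4=25, T5=28, T6=38, T7=48
Average waiting = (0+8+11+25+28+38+48) / 7 = 158/7 = 22.57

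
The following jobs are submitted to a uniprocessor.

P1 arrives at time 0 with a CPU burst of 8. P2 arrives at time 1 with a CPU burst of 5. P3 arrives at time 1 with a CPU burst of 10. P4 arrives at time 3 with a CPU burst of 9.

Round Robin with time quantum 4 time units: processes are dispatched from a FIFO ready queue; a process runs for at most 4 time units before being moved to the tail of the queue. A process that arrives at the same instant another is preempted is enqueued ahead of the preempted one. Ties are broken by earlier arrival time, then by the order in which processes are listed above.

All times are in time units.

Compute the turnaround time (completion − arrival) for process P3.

Gantt: | P1 0-4 | P2 4-8 | P3 8-12 | P4 12-16 | P1 16-20 | P2 20-21 | P3 21-25 | P4 25-29 | P3 29-31 | P4 31-32 |
Completion: P1=20  P2=21  P3=31  P4=32
Turnaround (C−A): P1=20  P2=20  P3=30  P4=29
Turnaround(P3) = completion − arrival = 31 − 1 = 30

30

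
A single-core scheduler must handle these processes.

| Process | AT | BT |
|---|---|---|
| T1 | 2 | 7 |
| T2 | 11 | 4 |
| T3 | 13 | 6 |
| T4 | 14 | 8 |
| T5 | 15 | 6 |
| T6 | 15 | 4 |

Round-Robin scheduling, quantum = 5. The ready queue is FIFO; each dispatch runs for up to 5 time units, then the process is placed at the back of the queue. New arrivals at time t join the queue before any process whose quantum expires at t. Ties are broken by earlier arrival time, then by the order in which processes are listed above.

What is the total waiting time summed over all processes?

Schedule: | idle 0-2 | T1 2-9 | idle 9-11 | T2 11-15 | T3 15-20 | T4 20-25 | T5 25-30 | T6 30-34 | T3 34-35 | T4 35-38 | T5 38-39 |
Completion: T1=9  T2=15  T3=35  T4=38  T5=39  T6=34
Waiting = turnaround − burst: T1=0, T2=0, T3=16, T4=16, T5=18, T6=15
Total waiting = 0 + 0 + 16 + 16 + 18 + 15 = 65

65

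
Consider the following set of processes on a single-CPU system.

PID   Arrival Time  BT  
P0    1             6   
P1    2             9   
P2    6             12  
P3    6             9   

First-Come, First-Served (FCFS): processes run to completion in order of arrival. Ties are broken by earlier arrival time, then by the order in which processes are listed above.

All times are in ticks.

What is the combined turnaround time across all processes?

73

Schedule: | idle 0-1 | P0 1-7 | P1 7-16 | P2 16-28 | P3 28-37 |
Completion: P0=7  P1=16  P2=28  P3=37
Turnaround = completion − arrival: P0=6, P1=14, P2=22, P3=31
Total turnaround = 6 + 14 + 22 + 31 = 73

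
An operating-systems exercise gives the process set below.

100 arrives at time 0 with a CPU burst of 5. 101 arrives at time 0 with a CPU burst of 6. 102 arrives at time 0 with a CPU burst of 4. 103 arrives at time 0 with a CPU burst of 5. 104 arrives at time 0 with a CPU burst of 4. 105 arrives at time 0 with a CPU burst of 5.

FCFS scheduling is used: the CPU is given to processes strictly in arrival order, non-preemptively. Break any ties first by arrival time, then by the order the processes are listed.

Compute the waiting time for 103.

Schedule: | 100 0-5 | 101 5-11 | 102 11-15 | 103 15-20 | 104 20-24 | 105 24-29 |
Completion: 100=5  101=11  102=15  103=20  104=24  105=29
Turnaround (C−A): 100=5  101=11  102=15  103=20  104=24  105=29
Waiting(103) = turnaround − burst = 20 − 5 = 15

15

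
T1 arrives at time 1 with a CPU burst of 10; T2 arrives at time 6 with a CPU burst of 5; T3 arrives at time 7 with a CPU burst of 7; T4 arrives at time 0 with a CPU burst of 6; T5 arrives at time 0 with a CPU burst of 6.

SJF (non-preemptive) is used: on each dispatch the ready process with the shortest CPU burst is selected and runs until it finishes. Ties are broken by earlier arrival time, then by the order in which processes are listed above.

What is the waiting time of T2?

Gantt: | T4 0-6 | T2 6-11 | T5 11-17 | T3 17-24 | T1 24-34 |
Completion: T1=34  T2=11  T3=24  T4=6  T5=17
Waiting(T2) = turnaround − burst = 5 − 5 = 0

0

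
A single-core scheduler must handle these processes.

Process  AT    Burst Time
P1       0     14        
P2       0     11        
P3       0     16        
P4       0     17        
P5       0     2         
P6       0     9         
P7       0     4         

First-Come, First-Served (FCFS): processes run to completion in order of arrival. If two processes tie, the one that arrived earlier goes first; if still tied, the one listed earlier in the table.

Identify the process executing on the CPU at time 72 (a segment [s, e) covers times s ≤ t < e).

P7

Timeline: | P1 0-14 | P2 14-25 | P3 25-41 | P4 41-58 | P5 58-60 | P6 60-69 | P7 69-73 |
Completion: P1=14  P2=25  P3=41  P4=58  P5=60  P6=69  P7=73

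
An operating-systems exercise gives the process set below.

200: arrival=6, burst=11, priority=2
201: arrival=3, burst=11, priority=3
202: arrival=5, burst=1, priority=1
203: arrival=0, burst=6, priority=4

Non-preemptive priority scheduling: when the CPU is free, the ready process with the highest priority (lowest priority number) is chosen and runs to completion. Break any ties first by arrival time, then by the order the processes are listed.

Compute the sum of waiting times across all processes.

17

Schedule: | 203 0-6 | 202 6-7 | 200 7-18 | 201 18-29 |
Completion: 200=18  201=29  202=7  203=6
Waiting = turnaround − burst: 200=1, 201=15, 202=1, 203=0
Total waiting = 1 + 15 + 1 + 0 = 17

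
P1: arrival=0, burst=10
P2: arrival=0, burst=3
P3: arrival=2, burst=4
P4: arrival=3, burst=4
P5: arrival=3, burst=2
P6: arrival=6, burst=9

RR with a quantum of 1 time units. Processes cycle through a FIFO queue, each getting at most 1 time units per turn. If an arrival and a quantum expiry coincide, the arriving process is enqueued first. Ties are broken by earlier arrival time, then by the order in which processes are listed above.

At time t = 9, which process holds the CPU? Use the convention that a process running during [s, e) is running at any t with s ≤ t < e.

P2

Timeline: | P1 0-1 | P2 1-2 | P1 2-3 | P3 3-4 | P2 4-5 | P4 5-6 | P5 6-7 | P1 7-8 | P3 8-9 | P2 9-10 | P6 10-11 | P4 11-12 | P5 12-13 | P1 13-14 | P3 14-15 | P6 15-16 | P4 16-17 | P1 17-18 | P3 18-19 | P6 19-20 | P4 20-21 | P1 21-22 | P6 22-23 | P1 23-24 | P6 24-25 | P1 25-26 | P6 26-27 | P1 27-28 | P6 28-29 | P1 29-30 | P6 30-32 |
Completion: P1=30  P2=10  P3=19  P4=21  P5=13  P6=32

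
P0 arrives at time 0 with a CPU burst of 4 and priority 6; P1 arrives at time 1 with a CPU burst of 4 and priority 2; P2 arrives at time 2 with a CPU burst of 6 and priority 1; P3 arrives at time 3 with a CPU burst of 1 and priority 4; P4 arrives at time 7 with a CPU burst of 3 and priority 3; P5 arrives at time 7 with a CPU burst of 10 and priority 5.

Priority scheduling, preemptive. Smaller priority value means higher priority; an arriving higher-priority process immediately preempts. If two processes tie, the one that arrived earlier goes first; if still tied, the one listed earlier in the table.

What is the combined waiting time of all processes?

53

Gantt: | P0 0-1 | P1 1-2 | P2 2-8 | P1 8-11 | P4 11-14 | P3 14-15 | P5 15-25 | P0 25-28 |
Completion: P0=28  P1=11  P2=8  P3=15  P4=14  P5=25
Turnaround (C−A): P0=28  P1=10  P2=6  P3=12  P4=7  P5=18
Waiting = turnaround − burst: P0=24, P1=6, P2=0, P3=11, P4=4, P5=8
Total waiting = 24 + 6 + 0 + 11 + 4 + 8 = 53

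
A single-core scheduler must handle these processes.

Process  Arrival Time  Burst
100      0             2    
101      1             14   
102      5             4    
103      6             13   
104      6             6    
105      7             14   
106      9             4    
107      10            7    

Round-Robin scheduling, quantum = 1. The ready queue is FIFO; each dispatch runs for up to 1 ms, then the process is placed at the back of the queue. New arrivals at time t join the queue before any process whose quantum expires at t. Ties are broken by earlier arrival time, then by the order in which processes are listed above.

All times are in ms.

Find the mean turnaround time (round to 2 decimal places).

Gantt: | 100 0-1 | 101 1-2 | 100 2-3 | 101 3-5 | 102 5-6 | 101 6-7 | 103 7-8 | 104 8-9 | 102 9-10 | 105 10-11 | 101 11-12 | 103 12-13 | 106 13-14 | 104 14-15 | 107 15-16 | 102 16-17 | 105 17-18 | 101 18-19 | 103 19-20 | 106 20-21 | 104 21-22 | 107 22-23 | 102 23-24 | 105 24-25 | 101 25-26 | 103 26-27 | 106 27-28 | 104 28-29 | 107 29-30 | 105 30-31 | 101 31-32 | 103 32-33 | 106 33-34 | 104 34-35 | 107 35-36 | 105 36-37 | 101 37-38 | 103 38-39 | 104 39-40 | 107 40-41 | 105 41-42 | 101 42-43 | 103 43-44 | 107 44-45 | 105 45-46 | 101 46-47 | 103 47-48 | 107 48-49 | 105 49-50 | 101 50-51 | 103 51-52 | 105 52-53 | 101 53-54 | 103 54-55 | 105 55-56 | 101 56-57 | 103 57-58 | 105 58-59 | 103 59-60 | 105 60-61 | 103 61-62 | 105 62-64 |
Completion: 100=3  101=57  102=24  103=62  104=40  105=64  106=34  107=49
Turnaround (C−A): 100=3  101=56  102=19  103=56  104=34  105=57  106=25  107=39
Turnaround times: 100=3, 101=56, 102=19, 103=56, 104=34, 105=57, 106=25, 107=39
Average turnaround = (3+56+19+56+34+57+25+39) / 8 = 289/8 = 36.13

36.13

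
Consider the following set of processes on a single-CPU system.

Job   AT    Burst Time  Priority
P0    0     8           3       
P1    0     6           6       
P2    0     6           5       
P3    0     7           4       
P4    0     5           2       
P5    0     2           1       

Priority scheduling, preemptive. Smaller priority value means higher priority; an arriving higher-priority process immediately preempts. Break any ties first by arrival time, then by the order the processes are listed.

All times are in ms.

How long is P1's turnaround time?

Gantt: | P5 0-2 | P4 2-7 | P0 7-15 | P3 15-22 | P2 22-28 | P1 28-34 |
Completion: P0=15  P1=34  P2=28  P3=22  P4=7  P5=2
Turnaround (C−A): P0=15  P1=34  P2=28  P3=22  P4=7  P5=2
Turnaround(P1) = completion − arrival = 34 − 0 = 34

34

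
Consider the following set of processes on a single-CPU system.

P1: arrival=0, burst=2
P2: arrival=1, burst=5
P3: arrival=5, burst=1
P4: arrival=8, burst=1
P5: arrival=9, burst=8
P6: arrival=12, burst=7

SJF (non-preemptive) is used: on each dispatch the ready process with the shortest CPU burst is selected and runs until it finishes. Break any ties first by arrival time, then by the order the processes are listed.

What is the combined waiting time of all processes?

Schedule: | P1 0-2 | P2 2-7 | P3 7-8 | P4 8-9 | P5 9-17 | P6 17-24 |
Completion: P1=2  P2=7  P3=8  P4=9  P5=17  P6=24
Turnaround (C−A): P1=2  P2=6  P3=3  P4=1  P5=8  P6=12
Waiting = turnaround − burst: P1=0, P2=1, P3=2, P4=0, P5=0, P6=5
Total waiting = 0 + 1 + 2 + 0 + 0 + 5 = 8

8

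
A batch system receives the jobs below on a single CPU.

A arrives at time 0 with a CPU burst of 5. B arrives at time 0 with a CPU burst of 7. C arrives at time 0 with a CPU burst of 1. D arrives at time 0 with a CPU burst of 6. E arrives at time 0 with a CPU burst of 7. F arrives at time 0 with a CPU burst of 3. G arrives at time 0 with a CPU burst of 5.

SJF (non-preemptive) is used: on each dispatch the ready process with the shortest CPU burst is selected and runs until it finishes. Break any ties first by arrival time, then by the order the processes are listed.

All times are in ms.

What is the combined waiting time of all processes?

75

Timeline: | C 0-1 | F 1-4 | A 4-9 | G 9-14 | D 14-20 | B 20-27 | E 27-34 |
Completion: A=9  B=27  C=1  D=20  E=34  F=4  G=14
Waiting = turnaround − burst: A=4, B=20, C=0, D=14, E=27, F=1, G=9
Total waiting = 4 + 20 + 0 + 14 + 27 + 1 + 9 = 75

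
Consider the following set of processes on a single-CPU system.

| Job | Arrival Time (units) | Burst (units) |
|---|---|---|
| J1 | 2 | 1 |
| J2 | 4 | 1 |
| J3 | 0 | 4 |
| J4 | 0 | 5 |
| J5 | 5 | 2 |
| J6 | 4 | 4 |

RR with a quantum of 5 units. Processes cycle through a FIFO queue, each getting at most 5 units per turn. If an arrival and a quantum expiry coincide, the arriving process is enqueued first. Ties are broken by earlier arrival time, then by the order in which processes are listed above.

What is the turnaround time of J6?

11

Timeline: | J3 0-4 | J4 4-9 | J1 9-10 | J2 10-11 | J6 11-15 | J5 15-17 |
Completion: J1=10  J2=11  J3=4  J4=9  J5=17  J6=15
Turnaround (C−A): J1=8  J2=7  J3=4  J4=9  J5=12  J6=11
Turnaround(J6) = completion − arrival = 15 − 4 = 11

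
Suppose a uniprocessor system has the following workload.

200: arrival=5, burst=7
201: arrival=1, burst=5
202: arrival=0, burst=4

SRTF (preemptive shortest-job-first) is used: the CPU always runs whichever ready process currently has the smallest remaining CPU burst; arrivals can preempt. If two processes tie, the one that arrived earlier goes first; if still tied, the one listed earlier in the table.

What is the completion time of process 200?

Timeline: | 202 0-4 | 201 4-9 | 200 9-16 |
Completion: 200=16  201=9  202=4
Turnaround (C−A): 200=11  201=8  202=4

16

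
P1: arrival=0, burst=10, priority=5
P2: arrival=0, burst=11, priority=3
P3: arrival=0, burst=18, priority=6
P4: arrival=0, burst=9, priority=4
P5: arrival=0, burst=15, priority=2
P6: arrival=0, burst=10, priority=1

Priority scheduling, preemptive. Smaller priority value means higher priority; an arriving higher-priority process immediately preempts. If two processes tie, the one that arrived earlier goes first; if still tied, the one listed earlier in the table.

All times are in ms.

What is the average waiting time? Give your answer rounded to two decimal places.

Timeline: | P6 0-10 | P5 10-25 | P2 25-36 | P4 36-45 | P1 45-55 | P3 55-73 |
Completion: P1=55  P2=36  P3=73  P4=45  P5=25  P6=10
Waiting times: P1=45, P2=25, P3=55, P4=36, P5=10, P6=0
Average waiting = (45+25+55+36+10+0) / 6 = 171/6 = 28.50

28.50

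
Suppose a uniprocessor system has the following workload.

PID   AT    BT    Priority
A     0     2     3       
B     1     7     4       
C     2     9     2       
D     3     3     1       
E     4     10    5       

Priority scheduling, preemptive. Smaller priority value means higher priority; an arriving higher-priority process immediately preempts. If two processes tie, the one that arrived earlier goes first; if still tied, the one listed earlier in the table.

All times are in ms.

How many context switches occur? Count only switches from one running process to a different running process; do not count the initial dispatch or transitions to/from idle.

5

Gantt: | A 0-2 | C 2-3 | D 3-6 | C 6-14 | B 14-21 | E 21-31 |
Completion: A=2  B=21  C=14  D=6  E=31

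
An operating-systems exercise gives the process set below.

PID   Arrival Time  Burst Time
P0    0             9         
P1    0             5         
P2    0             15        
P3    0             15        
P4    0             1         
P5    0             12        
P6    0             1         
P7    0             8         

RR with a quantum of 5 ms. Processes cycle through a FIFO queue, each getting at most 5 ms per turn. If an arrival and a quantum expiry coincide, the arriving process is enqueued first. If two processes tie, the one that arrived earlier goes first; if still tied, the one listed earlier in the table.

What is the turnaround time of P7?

Timeline: | P0 0-5 | P1 5-10 | P2 10-15 | P3 15-20 | P4 20-21 | P5 21-26 | P6 26-27 | P7 27-32 | P0 32-36 | P2 36-41 | P3 41-46 | P5 46-51 | P7 51-54 | P2 54-59 | P3 59-64 | P5 64-66 |
Completion: P0=36  P1=10  P2=59  P3=64  P4=21  P5=66  P6=27  P7=54
Turnaround(P7) = completion − arrival = 54 − 0 = 54

54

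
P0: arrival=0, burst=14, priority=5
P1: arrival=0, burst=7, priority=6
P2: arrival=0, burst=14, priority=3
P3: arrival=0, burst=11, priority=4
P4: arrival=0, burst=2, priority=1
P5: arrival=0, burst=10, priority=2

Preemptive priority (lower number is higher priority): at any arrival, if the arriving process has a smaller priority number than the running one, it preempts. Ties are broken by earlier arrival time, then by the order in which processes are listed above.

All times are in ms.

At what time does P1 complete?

58

Schedule: | P4 0-2 | P5 2-12 | P2 12-26 | P3 26-37 | P0 37-51 | P1 51-58 |
Completion: P0=51  P1=58  P2=26  P3=37  P4=2  P5=12
Turnaround (C−A): P0=51  P1=58  P2=26  P3=37  P4=2  P5=12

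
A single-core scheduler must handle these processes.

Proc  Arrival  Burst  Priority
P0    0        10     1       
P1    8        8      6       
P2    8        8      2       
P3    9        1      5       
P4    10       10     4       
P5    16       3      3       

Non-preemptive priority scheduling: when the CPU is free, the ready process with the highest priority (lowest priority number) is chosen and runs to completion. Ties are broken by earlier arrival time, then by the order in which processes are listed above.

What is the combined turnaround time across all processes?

Timeline: | P0 0-10 | P2 10-18 | P5 18-21 | P4 21-31 | P3 31-32 | P1 32-40 |
Completion: P0=10  P1=40  P2=18  P3=32  P4=31  P5=21
Turnaround (C−A): P0=10  P1=32  P2=10  P3=23  P4=21  P5=5
Turnaround = completion − arrival: P0=10, P1=32, P2=10, P3=23, P4=21, P5=5
Total turnaround = 10 + 32 + 10 + 23 + 21 + 5 = 101

101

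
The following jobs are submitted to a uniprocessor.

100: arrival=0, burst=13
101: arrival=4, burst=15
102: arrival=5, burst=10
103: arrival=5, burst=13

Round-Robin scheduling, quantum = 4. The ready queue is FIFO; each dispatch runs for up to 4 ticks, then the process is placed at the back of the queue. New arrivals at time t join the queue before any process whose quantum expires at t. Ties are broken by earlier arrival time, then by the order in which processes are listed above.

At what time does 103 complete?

Gantt: | 100 0-4 | 101 4-8 | 100 8-12 | 102 12-16 | 103 16-20 | 101 20-24 | 100 24-28 | 102 28-32 | 103 32-36 | 101 36-40 | 100 40-41 | 102 41-43 | 103 43-47 | 101 47-50 | 103 50-51 |
Completion: 100=41  101=50  102=43  103=51
Turnaround (C−A): 100=41  101=46  102=38  103=46

51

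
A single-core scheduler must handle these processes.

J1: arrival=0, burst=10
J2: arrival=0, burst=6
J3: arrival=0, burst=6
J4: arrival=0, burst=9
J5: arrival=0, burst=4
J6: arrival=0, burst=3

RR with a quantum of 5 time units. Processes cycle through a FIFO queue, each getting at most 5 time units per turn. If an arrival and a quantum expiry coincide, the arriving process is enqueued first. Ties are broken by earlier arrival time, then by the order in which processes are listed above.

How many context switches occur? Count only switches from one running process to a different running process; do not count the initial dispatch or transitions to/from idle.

Gantt: | J1 0-5 | J2 5-10 | J3 10-15 | J4 15-20 | J5 20-24 | J6 24-27 | J1 27-32 | J2 32-33 | J3 33-34 | J4 34-38 |
Completion: J1=32  J2=33  J3=34  J4=38  J5=24  J6=27
Turnaround (C−A): J1=32  J2=33  J3=34  J4=38  J5=24  J6=27

9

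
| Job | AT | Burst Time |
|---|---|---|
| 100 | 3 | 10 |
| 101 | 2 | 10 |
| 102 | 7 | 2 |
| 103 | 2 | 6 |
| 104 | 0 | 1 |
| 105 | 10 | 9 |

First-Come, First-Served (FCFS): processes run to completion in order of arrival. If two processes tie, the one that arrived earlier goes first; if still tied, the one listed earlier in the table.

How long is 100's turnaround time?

Gantt: | 104 0-1 | idle 1-2 | 101 2-12 | 103 12-18 | 100 18-28 | 102 28-30 | 105 30-39 |
Completion: 100=28  101=12  102=30  103=18  104=1  105=39
Turnaround (C−A): 100=25  101=10  102=23  103=16  104=1  105=29
Turnaround(100) = completion − arrival = 28 − 3 = 25

25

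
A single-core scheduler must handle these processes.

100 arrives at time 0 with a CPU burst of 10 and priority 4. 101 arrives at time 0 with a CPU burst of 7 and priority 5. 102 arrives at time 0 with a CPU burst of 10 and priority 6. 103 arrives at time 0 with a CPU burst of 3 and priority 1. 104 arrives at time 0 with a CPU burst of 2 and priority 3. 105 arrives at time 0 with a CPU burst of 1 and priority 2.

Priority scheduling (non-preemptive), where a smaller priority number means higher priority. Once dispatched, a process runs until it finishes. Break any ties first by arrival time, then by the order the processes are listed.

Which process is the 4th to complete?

Timeline: | 103 0-3 | 105 3-4 | 104 4-6 | 100 6-16 | 101 16-23 | 102 23-33 |
Completion: 100=16  101=23  102=33  103=3  104=6  105=4
Finish order: 103 → 105 → 104 → 100 → 101 → 102

100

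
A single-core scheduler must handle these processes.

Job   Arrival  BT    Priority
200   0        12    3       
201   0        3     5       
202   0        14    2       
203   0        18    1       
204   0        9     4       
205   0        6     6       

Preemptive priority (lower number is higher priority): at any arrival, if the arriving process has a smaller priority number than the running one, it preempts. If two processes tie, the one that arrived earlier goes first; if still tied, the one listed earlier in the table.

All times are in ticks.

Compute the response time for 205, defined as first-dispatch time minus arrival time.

Gantt: | 203 0-18 | 202 18-32 | 200 32-44 | 204 44-53 | 201 53-56 | 205 56-62 |
Completion: 200=44  201=56  202=32  203=18  204=53  205=62
Turnaround (C−A): 200=44  201=56  202=32  203=18  204=53  205=62
Response(205) = first start − arrival = 56 − 0 = 56

56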